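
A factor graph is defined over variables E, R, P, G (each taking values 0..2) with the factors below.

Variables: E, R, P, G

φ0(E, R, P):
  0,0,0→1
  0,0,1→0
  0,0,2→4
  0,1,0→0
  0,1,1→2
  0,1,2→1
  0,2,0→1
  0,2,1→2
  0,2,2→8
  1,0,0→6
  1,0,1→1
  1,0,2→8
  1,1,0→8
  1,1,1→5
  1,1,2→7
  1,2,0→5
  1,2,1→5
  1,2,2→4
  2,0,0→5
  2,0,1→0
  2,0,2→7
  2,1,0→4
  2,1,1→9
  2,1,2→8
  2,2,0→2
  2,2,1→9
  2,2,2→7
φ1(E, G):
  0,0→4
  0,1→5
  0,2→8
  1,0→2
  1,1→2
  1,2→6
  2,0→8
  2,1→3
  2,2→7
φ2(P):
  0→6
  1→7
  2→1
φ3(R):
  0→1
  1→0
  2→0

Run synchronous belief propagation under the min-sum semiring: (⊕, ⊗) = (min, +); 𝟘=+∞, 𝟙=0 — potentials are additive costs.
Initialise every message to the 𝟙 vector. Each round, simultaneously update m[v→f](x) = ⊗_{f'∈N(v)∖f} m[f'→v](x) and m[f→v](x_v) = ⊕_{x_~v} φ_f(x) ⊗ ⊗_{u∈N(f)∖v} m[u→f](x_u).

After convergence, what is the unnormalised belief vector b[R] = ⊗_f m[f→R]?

b[R] = [10, 6, 7]

init: all messages = 𝟙 over 3 values
r1 m[φ0→E] = [0, 1, 0]
r1 m[φ0→R] = [0, 0, 1]
r1 m[φ0→P] = [0, 0, 1]
r1 m[φ1→E] = [4, 2, 3]
r1 m[φ1→G] = [2, 2, 6]
r1 m[φ2→P] = [6, 7, 1]
r1 m[φ3→R] = [1, 0, 0]
r1 m[E→φ0] = [0, 0, 0]
r1 m[E→φ1] = [0, 0, 0]
r1 m[R→φ0] = [0, 0, 0]
r1 m[R→φ3] = [0, 0, 0]
r1 m[P→φ0] = [0, 0, 0]
r1 m[P→φ2] = [0, 0, 0]
r1 m[G→φ1] = [0, 0, 0]
r2 m[φ0→E] = [0, 1, 0]
r2 m[φ0→R] = [0, 0, 1]
r2 m[φ0→P] = [0, 0, 1]
r2 m[φ1→E] = [4, 2, 3]
r2 m[φ1→G] = [2, 2, 6]
r2 m[φ2→P] = [6, 7, 1]
r2 m[φ3→R] = [1, 0, 0]
r2 m[E→φ0] = [4, 2, 3]
r2 m[E→φ1] = [0, 1, 0]
r2 m[R→φ0] = [1, 0, 0]
r2 m[R→φ3] = [0, 0, 1]
r2 m[P→φ0] = [6, 7, 1]
r2 m[P→φ2] = [0, 0, 1]
r2 m[G→φ1] = [0, 0, 0]
r3 m[φ0→E] = [2, 5, 8]
r3 m[φ0→R] = [9, 6, 7]
r3 m[φ0→P] = [4, 4, 5]
r3 m[φ1→E] = [4, 2, 3]
r3 m[φ1→G] = [3, 3, 7]
r3 m[φ2→P] = [6, 7, 1]
r3 m[φ3→R] = [1, 0, 0]
r3 m[E→φ0] = [4, 2, 3]
r3 m[E→φ1] = [0, 1, 0]
r3 m[R→φ0] = [1, 0, 0]
r3 m[R→φ3] = [0, 0, 1]
r3 m[P→φ0] = [6, 7, 1]
r3 m[P→φ2] = [0, 0, 1]
r3 m[G→φ1] = [0, 0, 0]
r4 m[φ0→E] = [2, 5, 8]
r4 m[φ0→R] = [9, 6, 7]
r4 m[φ0→P] = [4, 4, 5]
r4 m[φ1→E] = [4, 2, 3]
r4 m[φ1→G] = [3, 3, 7]
r4 m[φ2→P] = [6, 7, 1]
r4 m[φ3→R] = [1, 0, 0]
r4 m[E→φ0] = [4, 2, 3]
r4 m[E→φ1] = [2, 5, 8]
r4 m[R→φ0] = [1, 0, 0]
r4 m[R→φ3] = [9, 6, 7]
r4 m[P→φ0] = [6, 7, 1]
r4 m[P→φ2] = [4, 4, 5]
r4 m[G→φ1] = [0, 0, 0]
r5 m[φ0→E] = [2, 5, 8]
r5 m[φ0→R] = [9, 6, 7]
r5 m[φ0→P] = [4, 4, 5]
r5 m[φ1→E] = [4, 2, 3]
r5 m[φ1→G] = [6, 7, 10]
r5 m[φ2→P] = [6, 7, 1]
r5 m[φ3→R] = [1, 0, 0]
r5 m[E→φ0] = [4, 2, 3]
r5 m[E→φ1] = [2, 5, 8]
r5 m[R→φ0] = [1, 0, 0]
r5 m[R→φ3] = [9, 6, 7]
r5 m[P→φ0] = [6, 7, 1]
r5 m[P→φ2] = [4, 4, 5]
r5 m[G→φ1] = [0, 0, 0]
r6 m[φ0→E] = [2, 5, 8]
r6 m[φ0→R] = [9, 6, 7]
r6 m[φ0→P] = [4, 4, 5]
r6 m[φ1→E] = [4, 2, 3]
r6 m[φ1→G] = [6, 7, 10]
r6 m[φ2→P] = [6, 7, 1]
r6 m[φ3→R] = [1, 0, 0]
r6 m[E→φ0] = [4, 2, 3]
r6 m[E→φ1] = [2, 5, 8]
r6 m[R→φ0] = [1, 0, 0]
r6 m[R→φ3] = [9, 6, 7]
r6 m[P→φ0] = [6, 7, 1]
r6 m[P→φ2] = [4, 4, 5]
r6 m[G→φ1] = [0, 0, 0]
fixed point reached at round 6
b[R] = ⊗ incoming = [10, 6, 7]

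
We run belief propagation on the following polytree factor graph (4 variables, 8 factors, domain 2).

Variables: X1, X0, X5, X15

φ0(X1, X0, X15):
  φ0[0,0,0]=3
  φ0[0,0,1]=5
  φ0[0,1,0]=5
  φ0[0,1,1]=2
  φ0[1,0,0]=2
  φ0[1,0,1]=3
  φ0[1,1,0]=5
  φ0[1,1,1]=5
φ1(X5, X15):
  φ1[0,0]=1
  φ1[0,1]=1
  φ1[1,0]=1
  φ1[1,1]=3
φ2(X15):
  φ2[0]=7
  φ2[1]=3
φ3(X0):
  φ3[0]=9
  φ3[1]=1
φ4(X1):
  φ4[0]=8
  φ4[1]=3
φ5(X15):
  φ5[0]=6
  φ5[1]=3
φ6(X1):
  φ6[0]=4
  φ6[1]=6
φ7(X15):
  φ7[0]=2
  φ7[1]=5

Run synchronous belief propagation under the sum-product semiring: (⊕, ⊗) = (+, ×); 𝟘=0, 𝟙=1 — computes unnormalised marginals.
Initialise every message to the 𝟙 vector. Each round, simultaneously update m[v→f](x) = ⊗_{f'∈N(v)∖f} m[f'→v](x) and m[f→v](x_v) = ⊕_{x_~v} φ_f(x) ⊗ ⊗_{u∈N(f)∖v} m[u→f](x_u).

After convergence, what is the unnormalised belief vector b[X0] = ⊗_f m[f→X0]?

init: all messages = 𝟙 over 2 values
r1 m[φ0→X1] = [15, 15]
r1 m[φ0→X0] = [13, 17]
r1 m[φ0→X15] = [15, 15]
r1 m[φ1→X5] = [2, 4]
r1 m[φ1→X15] = [2, 4]
r1 m[φ2→X15] = [7, 3]
r1 m[φ3→X0] = [9, 1]
r1 m[φ4→X1] = [8, 3]
r1 m[φ5→X15] = [6, 3]
r1 m[φ6→X1] = [4, 6]
r1 m[φ7→X15] = [2, 5]
r1 m[X1→φ0] = [1, 1]
r1 m[X1→φ4] = [1, 1]
r1 m[X1→φ6] = [1, 1]
r1 m[X0→φ0] = [1, 1]
r1 m[X0→φ3] = [1, 1]
r1 m[X5→φ1] = [1, 1]
r1 m[X15→φ0] = [1, 1]
r1 m[X15→φ1] = [1, 1]
r1 m[X15→φ2] = [1, 1]
r1 m[X15→φ5] = [1, 1]
r1 m[X15→φ7] = [1, 1]
r2 m[φ0→X1] = [15, 15]
r2 m[φ0→X0] = [13, 17]
r2 m[φ0→X15] = [15, 15]
r2 m[φ1→X5] = [2, 4]
r2 m[φ1→X15] = [2, 4]
r2 m[φ2→X15] = [7, 3]
r2 m[φ3→X0] = [9, 1]
r2 m[φ4→X1] = [8, 3]
r2 m[φ5→X15] = [6, 3]
r2 m[φ6→X1] = [4, 6]
r2 m[φ7→X15] = [2, 5]
r2 m[X1→φ0] = [32, 18]
r2 m[X1→φ4] = [60, 90]
r2 m[X1→φ6] = [120, 45]
r2 m[X0→φ0] = [9, 1]
r2 m[X0→φ3] = [13, 17]
r2 m[X5→φ1] = [1, 1]
r2 m[X15→φ0] = [168, 180]
r2 m[X15→φ1] = [1260, 675]
r2 m[X15→φ2] = [360, 900]
r2 m[X15→φ5] = [420, 900]
r2 m[X15→φ7] = [1260, 540]
r3 m[φ0→X1] = [13836, 9624]
r3 m[φ0→X0] = [60696, 69720]
r3 m[φ0→X15] = [1438, 2080]
r3 m[φ1→X5] = [1935, 3285]
r3 m[φ1→X15] = [2, 4]
r3 m[φ2→X15] = [7, 3]
r3 m[φ3→X0] = [9, 1]
r3 m[φ4→X1] = [8, 3]
r3 m[φ5→X15] = [6, 3]
r3 m[φ6→X1] = [4, 6]
r3 m[φ7→X15] = [2, 5]
r3 m[X1→φ0] = [32, 18]
r3 m[X1→φ4] = [60, 90]
r3 m[X1→φ6] = [120, 45]
r3 m[X0→φ0] = [9, 1]
r3 m[X0→φ3] = [13, 17]
r3 m[X5→φ1] = [1, 1]
r3 m[X15→φ0] = [168, 180]
r3 m[X15→φ1] = [1260, 675]
r3 m[X15→φ2] = [360, 900]
r3 m[X15→φ5] = [420, 900]
r3 m[X15→φ7] = [1260, 540]
r4 m[φ0→X1] = [13836, 9624]
r4 m[φ0→X0] = [60696, 69720]
r4 m[φ0→X15] = [1438, 2080]
r4 m[φ1→X5] = [1935, 3285]
r4 m[φ1→X15] = [2, 4]
r4 m[φ2→X15] = [7, 3]
r4 m[φ3→X0] = [9, 1]
r4 m[φ4→X1] = [8, 3]
r4 m[φ5→X15] = [6, 3]
r4 m[φ6→X1] = [4, 6]
r4 m[φ7→X15] = [2, 5]
r4 m[X1→φ0] = [32, 18]
r4 m[X1→φ4] = [55344, 57744]
r4 m[X1→φ6] = [110688, 28872]
r4 m[X0→φ0] = [9, 1]
r4 m[X0→φ3] = [60696, 69720]
r4 m[X5→φ1] = [1, 1]
r4 m[X15→φ0] = [168, 180]
r4 m[X15→φ1] = [120792, 93600]
r4 m[X15→φ2] = [34512, 124800]
r4 m[X15→φ5] = [40264, 124800]
r4 m[X15→φ7] = [120792, 74880]
r5 m[φ0→X1] = [13836, 9624]
r5 m[φ0→X0] = [60696, 69720]
r5 m[φ0→X15] = [1438, 2080]
r5 m[φ1→X5] = [214392, 401592]
r5 m[φ1→X15] = [2, 4]
r5 m[φ2→X15] = [7, 3]
r5 m[φ3→X0] = [9, 1]
r5 m[φ4→X1] = [8, 3]
r5 m[φ5→X15] = [6, 3]
r5 m[φ6→X1] = [4, 6]
r5 m[φ7→X15] = [2, 5]
r5 m[X1→φ0] = [32, 18]
r5 m[X1→φ4] = [55344, 57744]
r5 m[X1→φ6] = [110688, 28872]
r5 m[X0→φ0] = [9, 1]
r5 m[X0→φ3] = [60696, 69720]
r5 m[X5→φ1] = [1, 1]
r5 m[X15→φ0] = [168, 180]
r5 m[X15→φ1] = [120792, 93600]
r5 m[X15→φ2] = [34512, 124800]
r5 m[X15→φ5] = [40264, 124800]
r5 m[X15→φ7] = [120792, 74880]
r6 m[φ0→X1] = [13836, 9624]
r6 m[φ0→X0] = [60696, 69720]
r6 m[φ0→X15] = [1438, 2080]
r6 m[φ1→X5] = [214392, 401592]
r6 m[φ1→X15] = [2, 4]
r6 m[φ2→X15] = [7, 3]
r6 m[φ3→X0] = [9, 1]
r6 m[φ4→X1] = [8, 3]
r6 m[φ5→X15] = [6, 3]
r6 m[φ6→X1] = [4, 6]
r6 m[φ7→X15] = [2, 5]
r6 m[X1→φ0] = [32, 18]
r6 m[X1→φ4] = [55344, 57744]
r6 m[X1→φ6] = [110688, 28872]
r6 m[X0→φ0] = [9, 1]
r6 m[X0→φ3] = [60696, 69720]
r6 m[X5→φ1] = [1, 1]
r6 m[X15→φ0] = [168, 180]
r6 m[X15→φ1] = [120792, 93600]
r6 m[X15→φ2] = [34512, 124800]
r6 m[X15→φ5] = [40264, 124800]
r6 m[X15→φ7] = [120792, 74880]
fixed point reached at round 6
b[X0] = ⊗ incoming = [546264, 69720]

b[X0] = [546264, 69720]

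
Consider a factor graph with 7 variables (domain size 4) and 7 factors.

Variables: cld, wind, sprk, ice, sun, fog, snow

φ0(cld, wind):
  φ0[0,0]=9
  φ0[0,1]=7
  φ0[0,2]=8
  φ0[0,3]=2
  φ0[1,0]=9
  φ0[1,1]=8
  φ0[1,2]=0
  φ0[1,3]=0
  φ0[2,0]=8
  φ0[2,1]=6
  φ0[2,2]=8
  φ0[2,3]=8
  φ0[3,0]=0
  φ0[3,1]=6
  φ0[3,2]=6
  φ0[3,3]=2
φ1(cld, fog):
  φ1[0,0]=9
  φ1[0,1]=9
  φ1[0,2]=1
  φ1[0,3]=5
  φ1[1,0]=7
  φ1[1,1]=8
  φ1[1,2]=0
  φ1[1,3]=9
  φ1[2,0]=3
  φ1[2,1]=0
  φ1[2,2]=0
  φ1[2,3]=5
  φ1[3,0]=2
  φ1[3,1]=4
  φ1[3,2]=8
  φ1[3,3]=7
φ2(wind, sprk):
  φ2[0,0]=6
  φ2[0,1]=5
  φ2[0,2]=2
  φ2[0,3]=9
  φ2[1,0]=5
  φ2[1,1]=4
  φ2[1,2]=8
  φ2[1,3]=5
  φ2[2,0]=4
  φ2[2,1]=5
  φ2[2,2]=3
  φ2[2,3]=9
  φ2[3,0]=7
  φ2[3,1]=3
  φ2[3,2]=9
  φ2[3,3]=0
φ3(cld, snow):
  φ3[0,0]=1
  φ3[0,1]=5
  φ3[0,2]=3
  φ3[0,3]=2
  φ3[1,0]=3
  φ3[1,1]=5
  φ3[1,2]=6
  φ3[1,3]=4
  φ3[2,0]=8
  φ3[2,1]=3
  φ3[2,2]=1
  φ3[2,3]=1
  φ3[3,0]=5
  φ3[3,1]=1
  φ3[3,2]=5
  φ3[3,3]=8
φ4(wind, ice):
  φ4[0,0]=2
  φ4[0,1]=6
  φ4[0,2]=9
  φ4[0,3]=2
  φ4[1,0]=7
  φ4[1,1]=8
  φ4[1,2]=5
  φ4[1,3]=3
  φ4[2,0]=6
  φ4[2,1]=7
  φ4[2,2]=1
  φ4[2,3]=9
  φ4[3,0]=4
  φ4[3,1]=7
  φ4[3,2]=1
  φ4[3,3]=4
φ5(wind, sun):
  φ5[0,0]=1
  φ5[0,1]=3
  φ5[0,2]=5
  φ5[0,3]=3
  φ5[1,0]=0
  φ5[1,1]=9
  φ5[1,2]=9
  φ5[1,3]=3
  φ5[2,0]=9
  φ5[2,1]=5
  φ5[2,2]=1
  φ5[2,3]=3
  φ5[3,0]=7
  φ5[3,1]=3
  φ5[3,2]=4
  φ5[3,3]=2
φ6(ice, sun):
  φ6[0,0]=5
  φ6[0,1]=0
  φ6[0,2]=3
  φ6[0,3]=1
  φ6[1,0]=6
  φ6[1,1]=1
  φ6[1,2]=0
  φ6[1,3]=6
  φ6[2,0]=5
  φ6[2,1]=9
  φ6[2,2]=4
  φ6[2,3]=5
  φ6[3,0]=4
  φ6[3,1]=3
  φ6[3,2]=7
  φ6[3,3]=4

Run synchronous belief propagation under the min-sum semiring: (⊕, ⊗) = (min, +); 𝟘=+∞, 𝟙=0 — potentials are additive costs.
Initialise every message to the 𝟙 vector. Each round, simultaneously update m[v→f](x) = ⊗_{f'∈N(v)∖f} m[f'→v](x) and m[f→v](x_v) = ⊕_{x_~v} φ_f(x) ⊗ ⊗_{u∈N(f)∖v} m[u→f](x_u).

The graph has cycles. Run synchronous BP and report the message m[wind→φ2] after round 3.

message @ round 3 = [3, 9, 2, 3]

init: all messages = 𝟙 over 4 values
r1 m[φ0→cld] = [2, 0, 6, 0]
r1 m[φ0→wind] = [0, 6, 0, 0]
r1 m[φ1→cld] = [1, 0, 0, 2]
r1 m[φ1→fog] = [2, 0, 0, 5]
r1 m[φ2→wind] = [2, 4, 3, 0]
r1 m[φ2→sprk] = [4, 3, 2, 0]
r1 m[φ3→cld] = [1, 3, 1, 1]
r1 m[φ3→snow] = [1, 1, 1, 1]
r1 m[φ4→wind] = [2, 3, 1, 1]
r1 m[φ4→ice] = [2, 6, 1, 2]
r1 m[φ5→wind] = [1, 0, 1, 2]
r1 m[φ5→sun] = [0, 3, 1, 2]
r1 m[φ6→ice] = [0, 0, 4, 3]
r1 m[φ6→sun] = [4, 0, 0, 1]
r1 m[cld→φ0] = [0, 0, 0, 0]
r1 m[cld→φ1] = [0, 0, 0, 0]
r1 m[cld→φ3] = [0, 0, 0, 0]
r1 m[wind→φ0] = [0, 0, 0, 0]
r1 m[wind→φ2] = [0, 0, 0, 0]
r1 m[wind→φ4] = [0, 0, 0, 0]
r1 m[wind→φ5] = [0, 0, 0, 0]
r1 m[sprk→φ2] = [0, 0, 0, 0]
r1 m[ice→φ4] = [0, 0, 0, 0]
r1 m[ice→φ6] = [0, 0, 0, 0]
r1 m[sun→φ5] = [0, 0, 0, 0]
r1 m[sun→φ6] = [0, 0, 0, 0]
r1 m[fog→φ1] = [0, 0, 0, 0]
r1 m[snow→φ3] = [0, 0, 0, 0]
r2 m[φ0→cld] = [2, 0, 6, 0]
r2 m[φ0→wind] = [0, 6, 0, 0]
r2 m[φ1→cld] = [1, 0, 0, 2]
r2 m[φ1→fog] = [2, 0, 0, 5]
r2 m[φ2→wind] = [2, 4, 3, 0]
r2 m[φ2→sprk] = [4, 3, 2, 0]
r2 m[φ3→cld] = [1, 3, 1, 1]
r2 m[φ3→snow] = [1, 1, 1, 1]
r2 m[φ4→wind] = [2, 3, 1, 1]
r2 m[φ4→ice] = [2, 6, 1, 2]
r2 m[φ5→wind] = [1, 0, 1, 2]
r2 m[φ5→sun] = [0, 3, 1, 2]
r2 m[φ6→ice] = [0, 0, 4, 3]
r2 m[φ6→sun] = [4, 0, 0, 1]
r2 m[cld→φ0] = [2, 3, 1, 3]
r2 m[cld→φ1] = [3, 3, 7, 1]
r2 m[cld→φ3] = [3, 0, 6, 2]
r2 m[wind→φ0] = [5, 7, 5, 3]
r2 m[wind→φ2] = [3, 9, 2, 3]
r2 m[wind→φ4] = [3, 10, 4, 2]
r2 m[wind→φ5] = [4, 13, 4, 1]
r2 m[sprk→φ2] = [0, 0, 0, 0]
r2 m[ice→φ4] = [0, 0, 4, 3]
r2 m[ice→φ6] = [2, 6, 1, 2]
r2 m[sun→φ5] = [4, 0, 0, 1]
r2 m[sun→φ6] = [0, 3, 1, 2]
r2 m[fog→φ1] = [0, 0, 0, 0]
r2 m[snow→φ3] = [0, 0, 0, 0]
r3 m[φ0→cld] = [5, 3, 11, 5]
r3 m[φ0→wind] = [3, 7, 3, 3]
r3 m[φ1→cld] = [1, 0, 0, 2]
r3 m[φ1→fog] = [3, 5, 3, 8]
r3 m[φ2→wind] = [2, 4, 3, 0]
r3 m[φ2→sprk] = [6, 6, 5, 3]
r3 m[φ3→cld] = [1, 3, 1, 1]
r3 m[φ3→snow] = [3, 3, 6, 4]
r3 m[φ4→wind] = [2, 6, 5, 4]
r3 m[φ4→ice] = [5, 9, 3, 5]
r3 m[φ5→wind] = [3, 4, 1, 3]
r3 m[φ5→sun] = [5, 4, 5, 3]
r3 m[φ6→ice] = [3, 1, 5, 4]
r3 m[φ6→sun] = [6, 2, 5, 3]
r3 m[cld→φ0] = [2, 3, 1, 3]
r3 m[cld→φ1] = [3, 3, 7, 1]
r3 m[cld→φ3] = [3, 0, 6, 2]
r3 m[wind→φ0] = [5, 7, 5, 3]
r3 m[wind→φ2] = [3, 9, 2, 3]
r3 m[wind→φ4] = [3, 10, 4, 2]
r3 m[wind→φ5] = [4, 13, 4, 1]
r3 m[sprk→φ2] = [0, 0, 0, 0]
r3 m[ice→φ4] = [0, 0, 4, 3]
r3 m[ice→φ6] = [2, 6, 1, 2]
r3 m[sun→φ5] = [4, 0, 0, 1]
r3 m[sun→φ6] = [0, 3, 1, 2]
r3 m[fog→φ1] = [0, 0, 0, 0]
r3 m[snow→φ3] = [0, 0, 0, 0]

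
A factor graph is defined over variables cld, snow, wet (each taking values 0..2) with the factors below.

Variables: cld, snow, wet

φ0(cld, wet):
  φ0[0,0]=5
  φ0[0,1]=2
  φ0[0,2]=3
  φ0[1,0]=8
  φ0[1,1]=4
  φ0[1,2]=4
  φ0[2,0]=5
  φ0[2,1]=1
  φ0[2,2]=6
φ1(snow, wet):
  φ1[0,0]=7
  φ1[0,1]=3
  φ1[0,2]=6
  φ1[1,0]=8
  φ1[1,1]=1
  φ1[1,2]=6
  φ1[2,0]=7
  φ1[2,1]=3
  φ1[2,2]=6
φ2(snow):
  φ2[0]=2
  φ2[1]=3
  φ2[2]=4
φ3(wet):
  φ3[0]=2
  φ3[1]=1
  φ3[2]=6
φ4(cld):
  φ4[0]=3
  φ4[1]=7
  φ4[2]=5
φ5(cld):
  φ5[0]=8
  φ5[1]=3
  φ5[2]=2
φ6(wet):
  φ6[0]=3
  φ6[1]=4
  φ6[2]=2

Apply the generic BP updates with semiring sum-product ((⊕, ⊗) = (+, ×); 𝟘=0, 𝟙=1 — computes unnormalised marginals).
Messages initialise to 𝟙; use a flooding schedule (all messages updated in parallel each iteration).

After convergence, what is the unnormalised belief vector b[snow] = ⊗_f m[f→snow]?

b[snow] = [62904, 97032, 125808]

init: all messages = 𝟙 over 3 values
r1 m[φ0→cld] = [10, 16, 12]
r1 m[φ0→wet] = [18, 7, 13]
r1 m[φ1→snow] = [16, 15, 16]
r1 m[φ1→wet] = [22, 7, 18]
r1 m[φ2→snow] = [2, 3, 4]
r1 m[φ3→wet] = [2, 1, 6]
r1 m[φ4→cld] = [3, 7, 5]
r1 m[φ5→cld] = [8, 3, 2]
r1 m[φ6→wet] = [3, 4, 2]
r1 m[cld→φ0] = [1, 1, 1]
r1 m[cld→φ4] = [1, 1, 1]
r1 m[cld→φ5] = [1, 1, 1]
r1 m[snow→φ1] = [1, 1, 1]
r1 m[snow→φ2] = [1, 1, 1]
r1 m[wet→φ0] = [1, 1, 1]
r1 m[wet→φ1] = [1, 1, 1]
r1 m[wet→φ3] = [1, 1, 1]
r1 m[wet→φ6] = [1, 1, 1]
r2 m[φ0→cld] = [10, 16, 12]
r2 m[φ0→wet] = [18, 7, 13]
r2 m[φ1→snow] = [16, 15, 16]
r2 m[φ1→wet] = [22, 7, 18]
r2 m[φ2→snow] = [2, 3, 4]
r2 m[φ3→wet] = [2, 1, 6]
r2 m[φ4→cld] = [3, 7, 5]
r2 m[φ5→cld] = [8, 3, 2]
r2 m[φ6→wet] = [3, 4, 2]
r2 m[cld→φ0] = [24, 21, 10]
r2 m[cld→φ4] = [80, 48, 24]
r2 m[cld→φ5] = [30, 112, 60]
r2 m[snow→φ1] = [2, 3, 4]
r2 m[snow→φ2] = [16, 15, 16]
r2 m[wet→φ0] = [132, 28, 216]
r2 m[wet→φ1] = [108, 28, 156]
r2 m[wet→φ3] = [1188, 196, 468]
r2 m[wet→φ6] = [792, 49, 1404]
r3 m[φ0→cld] = [1364, 2032, 1984]
r3 m[φ0→wet] = [338, 142, 216]
r3 m[φ1→snow] = [1776, 1828, 1776]
r3 m[φ1→wet] = [66, 21, 54]
r3 m[φ2→snow] = [2, 3, 4]
r3 m[φ3→wet] = [2, 1, 6]
r3 m[φ4→cld] = [3, 7, 5]
r3 m[φ5→cld] = [8, 3, 2]
r3 m[φ6→wet] = [3, 4, 2]
r3 m[cld→φ0] = [24, 21, 10]
r3 m[cld→φ4] = [80, 48, 24]
r3 m[cld→φ5] = [30, 112, 60]
r3 m[snow→φ1] = [2, 3, 4]
r3 m[snow→φ2] = [16, 15, 16]
r3 m[wet→φ0] = [132, 28, 216]
r3 m[wet→φ1] = [108, 28, 156]
r3 m[wet→φ3] = [1188, 196, 468]
r3 m[wet→φ6] = [792, 49, 1404]
r4 m[φ0→cld] = [1364, 2032, 1984]
r4 m[φ0→wet] = [338, 142, 216]
r4 m[φ1→snow] = [1776, 1828, 1776]
r4 m[φ1→wet] = [66, 21, 54]
r4 m[φ2→snow] = [2, 3, 4]
r4 m[φ3→wet] = [2, 1, 6]
r4 m[φ4→cld] = [3, 7, 5]
r4 m[φ5→cld] = [8, 3, 2]
r4 m[φ6→wet] = [3, 4, 2]
r4 m[cld→φ0] = [24, 21, 10]
r4 m[cld→φ4] = [10912, 6096, 3968]
r4 m[cld→φ5] = [4092, 14224, 9920]
r4 m[snow→φ1] = [2, 3, 4]
r4 m[snow→φ2] = [1776, 1828, 1776]
r4 m[wet→φ0] = [396, 84, 648]
r4 m[wet→φ1] = [2028, 568, 2592]
r4 m[wet→φ3] = [66924, 11928, 23328]
r4 m[wet→φ6] = [44616, 2982, 69984]
r5 m[φ0→cld] = [4092, 6096, 5952]
r5 m[φ0→wet] = [338, 142, 216]
r5 m[φ1→snow] = [31452, 32344, 31452]
r5 m[φ1→wet] = [66, 21, 54]
r5 m[φ2→snow] = [2, 3, 4]
r5 m[φ3→wet] = [2, 1, 6]
r5 m[φ4→cld] = [3, 7, 5]
r5 m[φ5→cld] = [8, 3, 2]
r5 m[φ6→wet] = [3, 4, 2]
r5 m[cld→φ0] = [24, 21, 10]
r5 m[cld→φ4] = [10912, 6096, 3968]
r5 m[cld→φ5] = [4092, 14224, 9920]
r5 m[snow→φ1] = [2, 3, 4]
r5 m[snow→φ2] = [1776, 1828, 1776]
r5 m[wet→φ0] = [396, 84, 648]
r5 m[wet→φ1] = [2028, 568, 2592]
r5 m[wet→φ3] = [66924, 11928, 23328]
r5 m[wet→φ6] = [44616, 2982, 69984]
r6 m[φ0→cld] = [4092, 6096, 5952]
r6 m[φ0→wet] = [338, 142, 216]
r6 m[φ1→snow] = [31452, 32344, 31452]
r6 m[φ1→wet] = [66, 21, 54]
r6 m[φ2→snow] = [2, 3, 4]
r6 m[φ3→wet] = [2, 1, 6]
r6 m[φ4→cld] = [3, 7, 5]
r6 m[φ5→cld] = [8, 3, 2]
r6 m[φ6→wet] = [3, 4, 2]
r6 m[cld→φ0] = [24, 21, 10]
r6 m[cld→φ4] = [32736, 18288, 11904]
r6 m[cld→φ5] = [12276, 42672, 29760]
r6 m[snow→φ1] = [2, 3, 4]
r6 m[snow→φ2] = [31452, 32344, 31452]
r6 m[wet→φ0] = [396, 84, 648]
r6 m[wet→φ1] = [2028, 568, 2592]
r6 m[wet→φ3] = [66924, 11928, 23328]
r6 m[wet→φ6] = [44616, 2982, 69984]
r7 m[φ0→cld] = [4092, 6096, 5952]
r7 m[φ0→wet] = [338, 142, 216]
r7 m[φ1→snow] = [31452, 32344, 31452]
r7 m[φ1→wet] = [66, 21, 54]
r7 m[φ2→snow] = [2, 3, 4]
r7 m[φ3→wet] = [2, 1, 6]
r7 m[φ4→cld] = [3, 7, 5]
r7 m[φ5→cld] = [8, 3, 2]
r7 m[φ6→wet] = [3, 4, 2]
r7 m[cld→φ0] = [24, 21, 10]
r7 m[cld→φ4] = [32736, 18288, 11904]
r7 m[cld→φ5] = [12276, 42672, 29760]
r7 m[snow→φ1] = [2, 3, 4]
r7 m[snow→φ2] = [31452, 32344, 31452]
r7 m[wet→φ0] = [396, 84, 648]
r7 m[wet→φ1] = [2028, 568, 2592]
r7 m[wet→φ3] = [66924, 11928, 23328]
r7 m[wet→φ6] = [44616, 2982, 69984]
fixed point reached at round 7
b[snow] = ⊗ incoming = [62904, 97032, 125808]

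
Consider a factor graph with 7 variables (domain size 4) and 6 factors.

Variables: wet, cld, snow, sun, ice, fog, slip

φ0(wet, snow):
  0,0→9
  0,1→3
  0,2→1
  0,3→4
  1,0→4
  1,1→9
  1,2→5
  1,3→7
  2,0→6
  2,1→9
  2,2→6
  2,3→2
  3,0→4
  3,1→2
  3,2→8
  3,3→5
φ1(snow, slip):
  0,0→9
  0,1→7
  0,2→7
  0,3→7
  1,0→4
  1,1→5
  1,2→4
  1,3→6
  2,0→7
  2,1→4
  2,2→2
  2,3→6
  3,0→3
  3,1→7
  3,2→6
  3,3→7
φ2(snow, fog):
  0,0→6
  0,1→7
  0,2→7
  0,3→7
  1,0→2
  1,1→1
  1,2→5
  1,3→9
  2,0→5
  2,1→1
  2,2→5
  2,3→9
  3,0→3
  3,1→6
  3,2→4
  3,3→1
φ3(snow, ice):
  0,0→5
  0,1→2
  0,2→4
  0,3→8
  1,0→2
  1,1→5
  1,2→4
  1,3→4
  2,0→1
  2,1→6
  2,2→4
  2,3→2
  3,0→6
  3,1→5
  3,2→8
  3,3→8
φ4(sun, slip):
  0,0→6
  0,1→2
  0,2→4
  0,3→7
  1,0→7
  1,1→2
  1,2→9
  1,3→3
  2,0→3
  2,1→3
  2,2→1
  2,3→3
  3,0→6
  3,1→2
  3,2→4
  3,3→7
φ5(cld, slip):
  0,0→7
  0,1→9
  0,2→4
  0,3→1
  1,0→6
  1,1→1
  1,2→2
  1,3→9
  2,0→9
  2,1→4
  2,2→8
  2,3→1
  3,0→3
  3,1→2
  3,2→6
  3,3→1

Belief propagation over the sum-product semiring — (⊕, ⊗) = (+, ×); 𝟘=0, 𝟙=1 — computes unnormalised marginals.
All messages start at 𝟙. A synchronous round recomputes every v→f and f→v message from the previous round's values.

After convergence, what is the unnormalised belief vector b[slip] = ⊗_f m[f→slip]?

init: all messages = 𝟙 over 4 values
r1 m[φ0→wet] = [17, 25, 23, 19]
r1 m[φ0→snow] = [23, 23, 20, 18]
r1 m[φ1→snow] = [30, 19, 19, 23]
r1 m[φ1→slip] = [23, 23, 19, 26]
r1 m[φ2→snow] = [27, 17, 20, 14]
r1 m[φ2→fog] = [16, 15, 21, 26]
r1 m[φ3→snow] = [19, 15, 13, 27]
r1 m[φ3→ice] = [14, 18, 20, 22]
r1 m[φ4→sun] = [19, 21, 10, 19]
r1 m[φ4→slip] = [22, 9, 18, 20]
r1 m[φ5→cld] = [21, 18, 22, 12]
r1 m[φ5→slip] = [25, 16, 20, 12]
r1 m[wet→φ0] = [1, 1, 1, 1]
r1 m[cld→φ5] = [1, 1, 1, 1]
r1 m[snow→φ0] = [1, 1, 1, 1]
r1 m[snow→φ1] = [1, 1, 1, 1]
r1 m[snow→φ2] = [1, 1, 1, 1]
r1 m[snow→φ3] = [1, 1, 1, 1]
r1 m[sun→φ4] = [1, 1, 1, 1]
r1 m[ice→φ3] = [1, 1, 1, 1]
r1 m[fog→φ2] = [1, 1, 1, 1]
r1 m[slip→φ1] = [1, 1, 1, 1]
r1 m[slip→φ4] = [1, 1, 1, 1]
r1 m[slip→φ5] = [1, 1, 1, 1]
r2 m[φ0→wet] = [17, 25, 23, 19]
r2 m[φ0→snow] = [23, 23, 20, 18]
r2 m[φ1→snow] = [30, 19, 19, 23]
r2 m[φ1→slip] = [23, 23, 19, 26]
r2 m[φ2→snow] = [27, 17, 20, 14]
r2 m[φ2→fog] = [16, 15, 21, 26]
r2 m[φ3→snow] = [19, 15, 13, 27]
r2 m[φ3→ice] = [14, 18, 20, 22]
r2 m[φ4→sun] = [19, 21, 10, 19]
r2 m[φ4→slip] = [22, 9, 18, 20]
r2 m[φ5→cld] = [21, 18, 22, 12]
r2 m[φ5→slip] = [25, 16, 20, 12]
r2 m[wet→φ0] = [1, 1, 1, 1]
r2 m[cld→φ5] = [1, 1, 1, 1]
r2 m[snow→φ0] = [15390, 4845, 4940, 8694]
r2 m[snow→φ1] = [11799, 5865, 5200, 6804]
r2 m[snow→φ2] = [13110, 6555, 4940, 11178]
r2 m[snow→φ3] = [18630, 7429, 7600, 5796]
r2 m[sun→φ4] = [1, 1, 1, 1]
r2 m[ice→φ3] = [1, 1, 1, 1]
r2 m[fog→φ2] = [1, 1, 1, 1]
r2 m[slip→φ1] = [550, 144, 360, 240]
r2 m[slip→φ4] = [575, 368, 380, 312]
r2 m[slip→φ5] = [506, 207, 342, 520]
r3 m[φ0→wet] = [192761, 190723, 182973, 154240]
r3 m[φ0→snow] = [23, 23, 20, 18]
r3 m[φ1→snow] = [10158, 5800, 6586, 6498]
r3 m[φ1→slip] = [186463, 180346, 157277, 196611]
r3 m[φ2→snow] = [27, 17, 20, 14]
r3 m[φ2→fog] = [150004, 170333, 193957, 206403]
r3 m[φ3→snow] = [19, 15, 13, 27]
r3 m[φ3→ice] = [150384, 148985, 181004, 240324]
r3 m[φ4→sun] = [7890, 9117, 4145, 7890]
r3 m[φ4→slip] = [22, 9, 18, 20]
r3 m[φ5→cld] = [7293, 8607, 8638, 4504]
r3 m[φ5→slip] = [25, 16, 20, 12]
r3 m[wet→φ0] = [1, 1, 1, 1]
r3 m[cld→φ5] = [1, 1, 1, 1]
r3 m[snow→φ0] = [15390, 4845, 4940, 8694]
r3 m[snow→φ1] = [11799, 5865, 5200, 6804]
r3 m[snow→φ2] = [13110, 6555, 4940, 11178]
r3 m[snow→φ3] = [18630, 7429, 7600, 5796]
r3 m[sun→φ4] = [1, 1, 1, 1]
r3 m[ice→φ3] = [1, 1, 1, 1]
r3 m[fog→φ2] = [1, 1, 1, 1]
r3 m[slip→φ1] = [550, 144, 360, 240]
r3 m[slip→φ4] = [575, 368, 380, 312]
r3 m[slip→φ5] = [506, 207, 342, 520]
r4 m[φ0→wet] = [192761, 190723, 182973, 154240]
r4 m[φ0→snow] = [23, 23, 20, 18]
r4 m[φ1→snow] = [10158, 5800, 6586, 6498]
r4 m[φ1→slip] = [186463, 180346, 157277, 196611]
r4 m[φ2→snow] = [27, 17, 20, 14]
r4 m[φ2→fog] = [150004, 170333, 193957, 206403]
r4 m[φ3→snow] = [19, 15, 13, 27]
r4 m[φ3→ice] = [150384, 148985, 181004, 240324]
r4 m[φ4→sun] = [7890, 9117, 4145, 7890]
r4 m[φ4→slip] = [22, 9, 18, 20]
r4 m[φ5→cld] = [7293, 8607, 8638, 4504]
r4 m[φ5→slip] = [25, 16, 20, 12]
r4 m[wet→φ0] = [1, 1, 1, 1]
r4 m[cld→φ5] = [1, 1, 1, 1]
r4 m[snow→φ0] = [5211054, 1479000, 1712360, 2456244]
r4 m[snow→φ1] = [11799, 5865, 5200, 6804]
r4 m[snow→φ2] = [4439046, 2001000, 1712360, 3158028]
r4 m[snow→φ3] = [6308118, 2267800, 2634400, 1637496]
r4 m[sun→φ4] = [1, 1, 1, 1]
r4 m[ice→φ3] = [1, 1, 1, 1]
r4 m[fog→φ2] = [1, 1, 1, 1]
r4 m[slip→φ1] = [550, 144, 360, 240]
r4 m[slip→φ4] = [4661575, 2885536, 3145540, 2359332]
r4 m[slip→φ5] = [4102186, 1623114, 2830986, 3932220]
r5 m[φ0→wet] = [62873822, 59910724, 59763972, 49782316]
r5 m[φ0→snow] = [23, 23, 20, 18]
r5 m[φ1→snow] = [10158, 5800, 6586, 6498]
r5 m[φ1→slip] = [186463, 180346, 157277, 196611]
r5 m[φ2→snow] = [27, 17, 20, 14]
r5 m[φ2→fog] = [48672160, 53734850, 62272234, 67651590]
r5 m[φ3→snow] = [19, 15, 13, 27]
r5 m[φ3→ice] = [48535566, 47949116, 57941240, 77904912]
r5 m[φ4→sun] = [62838006, 73789953, 32864869, 62838006]
r5 m[φ4→slip] = [22, 9, 18, 20]
r5 m[φ5→cld] = [58579492, 67288182, 69992238, 36470922]
r5 m[φ5→slip] = [25, 16, 20, 12]
r5 m[wet→φ0] = [1, 1, 1, 1]
r5 m[cld→φ5] = [1, 1, 1, 1]
r5 m[snow→φ0] = [5211054, 1479000, 1712360, 2456244]
r5 m[snow→φ1] = [11799, 5865, 5200, 6804]
r5 m[snow→φ2] = [4439046, 2001000, 1712360, 3158028]
r5 m[snow→φ3] = [6308118, 2267800, 2634400, 1637496]
r5 m[sun→φ4] = [1, 1, 1, 1]
r5 m[ice→φ3] = [1, 1, 1, 1]
r5 m[fog→φ2] = [1, 1, 1, 1]
r5 m[slip→φ1] = [550, 144, 360, 240]
r5 m[slip→φ4] = [4661575, 2885536, 3145540, 2359332]
r5 m[slip→φ5] = [4102186, 1623114, 2830986, 3932220]
r6 m[φ0→wet] = [62873822, 59910724, 59763972, 49782316]
r6 m[φ0→snow] = [23, 23, 20, 18]
r6 m[φ1→snow] = [10158, 5800, 6586, 6498]
r6 m[φ1→slip] = [186463, 180346, 157277, 196611]
r6 m[φ2→snow] = [27, 17, 20, 14]
r6 m[φ2→fog] = [48672160, 53734850, 62272234, 67651590]
r6 m[φ3→snow] = [19, 15, 13, 27]
r6 m[φ3→ice] = [48535566, 47949116, 57941240, 77904912]
r6 m[φ4→sun] = [62838006, 73789953, 32864869, 62838006]
r6 m[φ4→slip] = [22, 9, 18, 20]
r6 m[φ5→cld] = [58579492, 67288182, 69992238, 36470922]
r6 m[φ5→slip] = [25, 16, 20, 12]
r6 m[wet→φ0] = [1, 1, 1, 1]
r6 m[cld→φ5] = [1, 1, 1, 1]
r6 m[snow→φ0] = [5211054, 1479000, 1712360, 2456244]
r6 m[snow→φ1] = [11799, 5865, 5200, 6804]
r6 m[snow→φ2] = [4439046, 2001000, 1712360, 3158028]
r6 m[snow→φ3] = [6308118, 2267800, 2634400, 1637496]
r6 m[sun→φ4] = [1, 1, 1, 1]
r6 m[ice→φ3] = [1, 1, 1, 1]
r6 m[fog→φ2] = [1, 1, 1, 1]
r6 m[slip→φ1] = [550, 144, 360, 240]
r6 m[slip→φ4] = [4661575, 2885536, 3145540, 2359332]
r6 m[slip→φ5] = [4102186, 1623114, 2830986, 3932220]
fixed point reached at round 6
b[slip] = ⊗ incoming = [102554650, 25969824, 56619720, 47186640]

b[slip] = [102554650, 25969824, 56619720, 47186640]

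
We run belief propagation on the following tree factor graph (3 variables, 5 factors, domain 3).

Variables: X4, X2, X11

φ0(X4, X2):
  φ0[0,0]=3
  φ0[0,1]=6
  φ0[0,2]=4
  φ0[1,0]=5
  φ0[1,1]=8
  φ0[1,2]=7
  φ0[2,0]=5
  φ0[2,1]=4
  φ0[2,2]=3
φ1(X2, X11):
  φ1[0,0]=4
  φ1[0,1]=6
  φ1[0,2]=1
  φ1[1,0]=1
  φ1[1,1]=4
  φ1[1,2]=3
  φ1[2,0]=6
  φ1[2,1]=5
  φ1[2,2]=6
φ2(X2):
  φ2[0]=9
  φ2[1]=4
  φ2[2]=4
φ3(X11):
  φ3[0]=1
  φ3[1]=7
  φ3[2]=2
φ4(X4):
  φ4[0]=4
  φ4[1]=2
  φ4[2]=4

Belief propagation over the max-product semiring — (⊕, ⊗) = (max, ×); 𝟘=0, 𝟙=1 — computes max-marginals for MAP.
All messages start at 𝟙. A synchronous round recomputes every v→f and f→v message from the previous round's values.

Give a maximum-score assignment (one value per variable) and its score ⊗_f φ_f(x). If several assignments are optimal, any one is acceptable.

assignment: (X4=2, X2=0, X11=1); score = 7560

init: all messages = 𝟙 over 3 values
r1 m[φ0→X4] = [6, 8, 5]
r1 m[φ0→X2] = [5, 8, 7]
r1 m[φ1→X2] = [6, 4, 6]
r1 m[φ1→X11] = [6, 6, 6]
r1 m[φ2→X2] = [9, 4, 4]
r1 m[φ3→X11] = [1, 7, 2]
r1 m[φ4→X4] = [4, 2, 4]
r1 m[X4→φ0] = [1, 1, 1]
r1 m[X4→φ4] = [1, 1, 1]
r1 m[X2→φ0] = [1, 1, 1]
r1 m[X2→φ1] = [1, 1, 1]
r1 m[X2→φ2] = [1, 1, 1]
r1 m[X11→φ1] = [1, 1, 1]
r1 m[X11→φ3] = [1, 1, 1]
r2 m[φ0→X4] = [6, 8, 5]
r2 m[φ0→X2] = [5, 8, 7]
r2 m[φ1→X2] = [6, 4, 6]
r2 m[φ1→X11] = [6, 6, 6]
r2 m[φ2→X2] = [9, 4, 4]
r2 m[φ3→X11] = [1, 7, 2]
r2 m[φ4→X4] = [4, 2, 4]
r2 m[X4→φ0] = [4, 2, 4]
r2 m[X4→φ4] = [6, 8, 5]
r2 m[X2→φ0] = [54, 16, 24]
r2 m[X2→φ1] = [45, 32, 28]
r2 m[X2→φ2] = [30, 32, 42]
r2 m[X11→φ1] = [1, 7, 2]
r2 m[X11→φ3] = [6, 6, 6]
r3 m[φ0→X4] = [162, 270, 270]
r3 m[φ0→X2] = [20, 24, 16]
r3 m[φ1→X2] = [42, 28, 35]
r3 m[φ1→X11] = [180, 270, 168]
r3 m[φ2→X2] = [9, 4, 4]
r3 m[φ3→X11] = [1, 7, 2]
r3 m[φ4→X4] = [4, 2, 4]
r3 m[X4→φ0] = [4, 2, 4]
r3 m[X4→φ4] = [6, 8, 5]
r3 m[X2→φ0] = [54, 16, 24]
r3 m[X2→φ1] = [45, 32, 28]
r3 m[X2→φ2] = [30, 32, 42]
r3 m[X11→φ1] = [1, 7, 2]
r3 m[X11→φ3] = [6, 6, 6]
r4 m[φ0→X4] = [162, 270, 270]
r4 m[φ0→X2] = [20, 24, 16]
r4 m[φ1→X2] = [42, 28, 35]
r4 m[φ1→X11] = [180, 270, 168]
r4 m[φ2→X2] = [9, 4, 4]
r4 m[φ3→X11] = [1, 7, 2]
r4 m[φ4→X4] = [4, 2, 4]
r4 m[X4→φ0] = [4, 2, 4]
r4 m[X4→φ4] = [162, 270, 270]
r4 m[X2→φ0] = [378, 112, 140]
r4 m[X2→φ1] = [180, 96, 64]
r4 m[X2→φ2] = [840, 672, 560]
r4 m[X11→φ1] = [1, 7, 2]
r4 m[X11→φ3] = [180, 270, 168]
r5 m[φ0→X4] = [1134, 1890, 1890]
r5 m[φ0→X2] = [20, 24, 16]
r5 m[φ1→X2] = [42, 28, 35]
r5 m[φ1→X11] = [720, 1080, 384]
r5 m[φ2→X2] = [9, 4, 4]
r5 m[φ3→X11] = [1, 7, 2]
r5 m[φ4→X4] = [4, 2, 4]
r5 m[X4→φ0] = [4, 2, 4]
r5 m[X4→φ4] = [162, 270, 270]
r5 m[X2→φ0] = [378, 112, 140]
r5 m[X2→φ1] = [180, 96, 64]
r5 m[X2→φ2] = [840, 672, 560]
r5 m[X11→φ1] = [1, 7, 2]
r5 m[X11→φ3] = [180, 270, 168]
r6 m[φ0→X4] = [1134, 1890, 1890]
r6 m[φ0→X2] = [20, 24, 16]
r6 m[φ1→X2] = [42, 28, 35]
r6 m[φ1→X11] = [720, 1080, 384]
r6 m[φ2→X2] = [9, 4, 4]
r6 m[φ3→X11] = [1, 7, 2]
r6 m[φ4→X4] = [4, 2, 4]
r6 m[X4→φ0] = [4, 2, 4]
r6 m[X4→φ4] = [1134, 1890, 1890]
r6 m[X2→φ0] = [378, 112, 140]
r6 m[X2→φ1] = [180, 96, 64]
r6 m[X2→φ2] = [840, 672, 560]
r6 m[X11→φ1] = [1, 7, 2]
r6 m[X11→φ3] = [720, 1080, 384]
r7 m[φ0→X4] = [1134, 1890, 1890]
r7 m[φ0→X2] = [20, 24, 16]
r7 m[φ1→X2] = [42, 28, 35]
r7 m[φ1→X11] = [720, 1080, 384]
r7 m[φ2→X2] = [9, 4, 4]
r7 m[φ3→X11] = [1, 7, 2]
r7 m[φ4→X4] = [4, 2, 4]
r7 m[X4→φ0] = [4, 2, 4]
r7 m[X4→φ4] = [1134, 1890, 1890]
r7 m[X2→φ0] = [378, 112, 140]
r7 m[X2→φ1] = [180, 96, 64]
r7 m[X2→φ2] = [840, 672, 560]
r7 m[X11→φ1] = [1, 7, 2]
r7 m[X11→φ3] = [720, 1080, 384]
fixed point reached at round 7
traceback from X4: (X4=2, X2=0, X11=1), score=7560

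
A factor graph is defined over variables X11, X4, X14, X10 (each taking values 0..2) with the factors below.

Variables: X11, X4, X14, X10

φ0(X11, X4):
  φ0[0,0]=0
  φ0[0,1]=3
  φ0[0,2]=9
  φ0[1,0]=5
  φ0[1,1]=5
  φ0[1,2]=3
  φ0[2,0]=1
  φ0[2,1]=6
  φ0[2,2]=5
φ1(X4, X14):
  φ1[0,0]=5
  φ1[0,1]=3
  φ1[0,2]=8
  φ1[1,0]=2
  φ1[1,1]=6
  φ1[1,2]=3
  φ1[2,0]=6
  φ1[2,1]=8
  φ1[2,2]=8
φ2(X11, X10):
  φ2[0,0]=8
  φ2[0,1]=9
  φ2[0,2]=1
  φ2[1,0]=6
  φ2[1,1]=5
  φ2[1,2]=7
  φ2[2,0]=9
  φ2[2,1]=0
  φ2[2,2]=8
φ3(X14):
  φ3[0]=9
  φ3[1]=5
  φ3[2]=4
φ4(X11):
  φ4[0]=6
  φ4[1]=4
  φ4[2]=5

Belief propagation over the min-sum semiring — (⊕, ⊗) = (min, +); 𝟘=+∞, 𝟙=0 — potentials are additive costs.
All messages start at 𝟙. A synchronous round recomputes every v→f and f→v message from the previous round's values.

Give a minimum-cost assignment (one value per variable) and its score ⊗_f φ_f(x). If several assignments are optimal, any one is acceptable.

init: all messages = 𝟙 over 3 values
r1 m[φ0→X11] = [0, 3, 1]
r1 m[φ0→X4] = [0, 3, 3]
r1 m[φ1→X4] = [3, 2, 6]
r1 m[φ1→X14] = [2, 3, 3]
r1 m[φ2→X11] = [1, 5, 0]
r1 m[φ2→X10] = [6, 0, 1]
r1 m[φ3→X14] = [9, 5, 4]
r1 m[φ4→X11] = [6, 4, 5]
r1 m[X11→φ0] = [0, 0, 0]
r1 m[X11→φ2] = [0, 0, 0]
r1 m[X11→φ4] = [0, 0, 0]
r1 m[X4→φ0] = [0, 0, 0]
r1 m[X4→φ1] = [0, 0, 0]
r1 m[X14→φ1] = [0, 0, 0]
r1 m[X14→φ3] = [0, 0, 0]
r1 m[X10→φ2] = [0, 0, 0]
r2 m[φ0→X11] = [0, 3, 1]
r2 m[φ0→X4] = [0, 3, 3]
r2 m[φ1→X4] = [3, 2, 6]
r2 m[φ1→X14] = [2, 3, 3]
r2 m[φ2→X11] = [1, 5, 0]
r2 m[φ2→X10] = [6, 0, 1]
r2 m[φ3→X14] = [9, 5, 4]
r2 m[φ4→X11] = [6, 4, 5]
r2 m[X11→φ0] = [7, 9, 5]
r2 m[X11→φ2] = [6, 7, 6]
r2 m[X11→φ4] = [1, 8, 1]
r2 m[X4→φ0] = [3, 2, 6]
r2 m[X4→φ1] = [0, 3, 3]
r2 m[X14→φ1] = [9, 5, 4]
r2 m[X14→φ3] = [2, 3, 3]
r2 m[X10→φ2] = [0, 0, 0]
r3 m[φ0→X11] = [3, 7, 4]
r3 m[φ0→X4] = [6, 10, 10]
r3 m[φ1→X4] = [8, 7, 12]
r3 m[φ1→X14] = [5, 3, 6]
r3 m[φ2→X11] = [1, 5, 0]
r3 m[φ2→X10] = [13, 6, 7]
r3 m[φ3→X14] = [9, 5, 4]
r3 m[φ4→X11] = [6, 4, 5]
r3 m[X11→φ0] = [7, 9, 5]
r3 m[X11→φ2] = [6, 7, 6]
r3 m[X11→φ4] = [1, 8, 1]
r3 m[X4→φ0] = [3, 2, 6]
r3 m[X4→φ1] = [0, 3, 3]
r3 m[X14→φ1] = [9, 5, 4]
r3 m[X14→φ3] = [2, 3, 3]
r3 m[X10→φ2] = [0, 0, 0]
r4 m[φ0→X11] = [3, 7, 4]
r4 m[φ0→X4] = [6, 10, 10]
r4 m[φ1→X4] = [8, 7, 12]
r4 m[φ1→X14] = [5, 3, 6]
r4 m[φ2→X11] = [1, 5, 0]
r4 m[φ2→X10] = [13, 6, 7]
r4 m[φ3→X14] = [9, 5, 4]
r4 m[φ4→X11] = [6, 4, 5]
r4 m[X11→φ0] = [7, 9, 5]
r4 m[X11→φ2] = [9, 11, 9]
r4 m[X11→φ4] = [4, 12, 4]
r4 m[X4→φ0] = [8, 7, 12]
r4 m[X4→φ1] = [6, 10, 10]
r4 m[X14→φ1] = [9, 5, 4]
r4 m[X14→φ3] = [5, 3, 6]
r4 m[X10→φ2] = [0, 0, 0]
r5 m[φ0→X11] = [8, 12, 9]
r5 m[φ0→X4] = [6, 10, 10]
r5 m[φ1→X4] = [8, 7, 12]
r5 m[φ1→X14] = [11, 9, 13]
r5 m[φ2→X11] = [1, 5, 0]
r5 m[φ2→X10] = [17, 9, 10]
r5 m[φ3→X14] = [9, 5, 4]
r5 m[φ4→X11] = [6, 4, 5]
r5 m[X11→φ0] = [7, 9, 5]
r5 m[X11→φ2] = [9, 11, 9]
r5 m[X11→φ4] = [4, 12, 4]
r5 m[X4→φ0] = [8, 7, 12]
r5 m[X4→φ1] = [6, 10, 10]
r5 m[X14→φ1] = [9, 5, 4]
r5 m[X14→φ3] = [5, 3, 6]
r5 m[X10→φ2] = [0, 0, 0]
r6 m[φ0→X11] = [8, 12, 9]
r6 m[φ0→X4] = [6, 10, 10]
r6 m[φ1→X4] = [8, 7, 12]
r6 m[φ1→X14] = [11, 9, 13]
r6 m[φ2→X11] = [1, 5, 0]
r6 m[φ2→X10] = [17, 9, 10]
r6 m[φ3→X14] = [9, 5, 4]
r6 m[φ4→X11] = [6, 4, 5]
r6 m[X11→φ0] = [7, 9, 5]
r6 m[X11→φ2] = [14, 16, 14]
r6 m[X11→φ4] = [9, 17, 9]
r6 m[X4→φ0] = [8, 7, 12]
r6 m[X4→φ1] = [6, 10, 10]
r6 m[X14→φ1] = [9, 5, 4]
r6 m[X14→φ3] = [11, 9, 13]
r6 m[X10→φ2] = [0, 0, 0]
r7 m[φ0→X11] = [8, 12, 9]
r7 m[φ0→X4] = [6, 10, 10]
r7 m[φ1→X4] = [8, 7, 12]
r7 m[φ1→X14] = [11, 9, 13]
r7 m[φ2→X11] = [1, 5, 0]
r7 m[φ2→X10] = [22, 14, 15]
r7 m[φ3→X14] = [9, 5, 4]
r7 m[φ4→X11] = [6, 4, 5]
r7 m[X11→φ0] = [7, 9, 5]
r7 m[X11→φ2] = [14, 16, 14]
r7 m[X11→φ4] = [9, 17, 9]
r7 m[X4→φ0] = [8, 7, 12]
r7 m[X4→φ1] = [6, 10, 10]
r7 m[X14→φ1] = [9, 5, 4]
r7 m[X14→φ3] = [11, 9, 13]
r7 m[X10→φ2] = [0, 0, 0]
r8 m[φ0→X11] = [8, 12, 9]
r8 m[φ0→X4] = [6, 10, 10]
r8 m[φ1→X4] = [8, 7, 12]
r8 m[φ1→X14] = [11, 9, 13]
r8 m[φ2→X11] = [1, 5, 0]
r8 m[φ2→X10] = [22, 14, 15]
r8 m[φ3→X14] = [9, 5, 4]
r8 m[φ4→X11] = [6, 4, 5]
r8 m[X11→φ0] = [7, 9, 5]
r8 m[X11→φ2] = [14, 16, 14]
r8 m[X11→φ4] = [9, 17, 9]
r8 m[X4→φ0] = [8, 7, 12]
r8 m[X4→φ1] = [6, 10, 10]
r8 m[X14→φ1] = [9, 5, 4]
r8 m[X14→φ3] = [11, 9, 13]
r8 m[X10→φ2] = [0, 0, 0]
fixed point reached at round 8
traceback from X11: (X11=2, X4=0, X14=1, X10=1), score=14

assignment: (X11=2, X4=0, X14=1, X10=1); score = 14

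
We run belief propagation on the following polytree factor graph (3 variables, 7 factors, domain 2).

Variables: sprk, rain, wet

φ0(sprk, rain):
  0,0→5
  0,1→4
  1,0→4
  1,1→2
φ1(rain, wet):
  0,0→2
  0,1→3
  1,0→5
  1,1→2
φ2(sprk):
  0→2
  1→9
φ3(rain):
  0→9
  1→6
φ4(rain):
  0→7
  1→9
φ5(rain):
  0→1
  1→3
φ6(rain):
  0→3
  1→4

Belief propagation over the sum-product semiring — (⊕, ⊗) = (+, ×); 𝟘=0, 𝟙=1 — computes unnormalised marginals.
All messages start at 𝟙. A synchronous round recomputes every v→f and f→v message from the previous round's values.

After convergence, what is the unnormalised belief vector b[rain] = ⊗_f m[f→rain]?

b[rain] = [43470, 117936]

init: all messages = 𝟙 over 2 values
r1 m[φ0→sprk] = [9, 6]
r1 m[φ0→rain] = [9, 6]
r1 m[φ1→rain] = [5, 7]
r1 m[φ1→wet] = [7, 5]
r1 m[φ2→sprk] = [2, 9]
r1 m[φ3→rain] = [9, 6]
r1 m[φ4→rain] = [7, 9]
r1 m[φ5→rain] = [1, 3]
r1 m[φ6→rain] = [3, 4]
r1 m[sprk→φ0] = [1, 1]
r1 m[sprk→φ2] = [1, 1]
r1 m[rain→φ0] = [1, 1]
r1 m[rain→φ1] = [1, 1]
r1 m[rain→φ3] = [1, 1]
r1 m[rain→φ4] = [1, 1]
r1 m[rain→φ5] = [1, 1]
r1 m[rain→φ6] = [1, 1]
r1 m[wet→φ1] = [1, 1]
r2 m[φ0→sprk] = [9, 6]
r2 m[φ0→rain] = [9, 6]
r2 m[φ1→rain] = [5, 7]
r2 m[φ1→wet] = [7, 5]
r2 m[φ2→sprk] = [2, 9]
r2 m[φ3→rain] = [9, 6]
r2 m[φ4→rain] = [7, 9]
r2 m[φ5→rain] = [1, 3]
r2 m[φ6→rain] = [3, 4]
r2 m[sprk→φ0] = [2, 9]
r2 m[sprk→φ2] = [9, 6]
r2 m[rain→φ0] = [945, 4536]
r2 m[rain→φ1] = [1701, 3888]
r2 m[rain→φ3] = [945, 4536]
r2 m[rain→φ4] = [1215, 3024]
r2 m[rain→φ5] = [8505, 9072]
r2 m[rain→φ6] = [2835, 6804]
r2 m[wet→φ1] = [1, 1]
r3 m[φ0→sprk] = [22869, 12852]
r3 m[φ0→rain] = [46, 26]
r3 m[φ1→rain] = [5, 7]
r3 m[φ1→wet] = [22842, 12879]
r3 m[φ2→sprk] = [2, 9]
r3 m[φ3→rain] = [9, 6]
r3 m[φ4→rain] = [7, 9]
r3 m[φ5→rain] = [1, 3]
r3 m[φ6→rain] = [3, 4]
r3 m[sprk→φ0] = [2, 9]
r3 m[sprk→φ2] = [9, 6]
r3 m[rain→φ0] = [945, 4536]
r3 m[rain→φ1] = [1701, 3888]
r3 m[rain→φ3] = [945, 4536]
r3 m[rain→φ4] = [1215, 3024]
r3 m[rain→φ5] = [8505, 9072]
r3 m[rain→φ6] = [2835, 6804]
r3 m[wet→φ1] = [1, 1]
r4 m[φ0→sprk] = [22869, 12852]
r4 m[φ0→rain] = [46, 26]
r4 m[φ1→rain] = [5, 7]
r4 m[φ1→wet] = [22842, 12879]
r4 m[φ2→sprk] = [2, 9]
r4 m[φ3→rain] = [9, 6]
r4 m[φ4→rain] = [7, 9]
r4 m[φ5→rain] = [1, 3]
r4 m[φ6→rain] = [3, 4]
r4 m[sprk→φ0] = [2, 9]
r4 m[sprk→φ2] = [22869, 12852]
r4 m[rain→φ0] = [945, 4536]
r4 m[rain→φ1] = [8694, 16848]
r4 m[rain→φ3] = [4830, 19656]
r4 m[rain→φ4] = [6210, 13104]
r4 m[rain→φ5] = [43470, 39312]
r4 m[rain→φ6] = [14490, 29484]
r4 m[wet→φ1] = [1, 1]
r5 m[φ0→sprk] = [22869, 12852]
r5 m[φ0→rain] = [46, 26]
r5 m[φ1→rain] = [5, 7]
r5 m[φ1→wet] = [101628, 59778]
r5 m[φ2→sprk] = [2, 9]
r5 m[φ3→rain] = [9, 6]
r5 m[φ4→rain] = [7, 9]
r5 m[φ5→rain] = [1, 3]
r5 m[φ6→rain] = [3, 4]
r5 m[sprk→φ0] = [2, 9]
r5 m[sprk→φ2] = [22869, 12852]
r5 m[rain→φ0] = [945, 4536]
r5 m[rain→φ1] = [8694, 16848]
r5 m[rain→φ3] = [4830, 19656]
r5 m[rain→φ4] = [6210, 13104]
r5 m[rain→φ5] = [43470, 39312]
r5 m[rain→φ6] = [14490, 29484]
r5 m[wet→φ1] = [1, 1]
r6 m[φ0→sprk] = [22869, 12852]
r6 m[φ0→rain] = [46, 26]
r6 m[φ1→rain] = [5, 7]
r6 m[φ1→wet] = [101628, 59778]
r6 m[φ2→sprk] = [2, 9]
r6 m[φ3→rain] = [9, 6]
r6 m[φ4→rain] = [7, 9]
r6 m[φ5→rain] = [1, 3]
r6 m[φ6→rain] = [3, 4]
r6 m[sprk→φ0] = [2, 9]
r6 m[sprk→φ2] = [22869, 12852]
r6 m[rain→φ0] = [945, 4536]
r6 m[rain→φ1] = [8694, 16848]
r6 m[rain→φ3] = [4830, 19656]
r6 m[rain→φ4] = [6210, 13104]
r6 m[rain→φ5] = [43470, 39312]
r6 m[rain→φ6] = [14490, 29484]
r6 m[wet→φ1] = [1, 1]
fixed point reached at round 6
b[rain] = ⊗ incoming = [43470, 117936]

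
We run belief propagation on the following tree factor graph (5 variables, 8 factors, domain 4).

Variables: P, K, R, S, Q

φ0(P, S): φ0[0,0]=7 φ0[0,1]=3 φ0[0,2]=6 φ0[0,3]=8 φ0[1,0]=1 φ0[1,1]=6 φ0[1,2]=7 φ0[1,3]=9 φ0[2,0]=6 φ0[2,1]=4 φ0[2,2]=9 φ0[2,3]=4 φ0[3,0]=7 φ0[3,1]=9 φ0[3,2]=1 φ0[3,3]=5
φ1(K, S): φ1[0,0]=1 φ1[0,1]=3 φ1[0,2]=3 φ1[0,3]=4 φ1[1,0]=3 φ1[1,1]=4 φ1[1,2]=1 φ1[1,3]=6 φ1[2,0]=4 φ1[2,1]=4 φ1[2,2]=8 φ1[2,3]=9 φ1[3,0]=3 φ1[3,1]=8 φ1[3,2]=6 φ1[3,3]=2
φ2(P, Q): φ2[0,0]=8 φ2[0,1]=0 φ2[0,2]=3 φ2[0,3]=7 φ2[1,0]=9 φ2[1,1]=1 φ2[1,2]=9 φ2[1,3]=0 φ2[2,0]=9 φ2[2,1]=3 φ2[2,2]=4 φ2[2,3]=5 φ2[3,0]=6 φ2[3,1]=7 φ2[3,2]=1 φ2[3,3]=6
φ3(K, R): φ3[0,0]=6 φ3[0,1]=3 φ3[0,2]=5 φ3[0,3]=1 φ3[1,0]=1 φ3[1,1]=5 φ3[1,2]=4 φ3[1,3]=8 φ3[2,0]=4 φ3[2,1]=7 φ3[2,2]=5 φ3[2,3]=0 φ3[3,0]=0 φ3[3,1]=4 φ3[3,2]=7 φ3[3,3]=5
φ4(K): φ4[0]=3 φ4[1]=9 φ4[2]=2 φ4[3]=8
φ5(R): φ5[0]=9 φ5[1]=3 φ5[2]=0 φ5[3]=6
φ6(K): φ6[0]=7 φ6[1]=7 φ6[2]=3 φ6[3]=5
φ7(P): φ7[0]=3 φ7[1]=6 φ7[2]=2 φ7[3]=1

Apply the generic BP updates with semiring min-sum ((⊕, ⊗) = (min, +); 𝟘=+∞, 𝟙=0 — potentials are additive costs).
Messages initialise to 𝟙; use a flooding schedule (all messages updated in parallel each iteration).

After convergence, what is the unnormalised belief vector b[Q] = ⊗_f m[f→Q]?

init: all messages = 𝟙 over 4 values
r1 m[φ0→P] = [3, 1, 4, 1]
r1 m[φ0→S] = [1, 3, 1, 4]
r1 m[φ1→K] = [1, 1, 4, 2]
r1 m[φ1→S] = [1, 3, 1, 2]
r1 m[φ2→P] = [0, 0, 3, 1]
r1 m[φ2→Q] = [6, 0, 1, 0]
r1 m[φ3→K] = [1, 1, 0, 0]
r1 m[φ3→R] = [0, 3, 4, 0]
r1 m[φ4→K] = [3, 9, 2, 8]
r1 m[φ5→R] = [9, 3, 0, 6]
r1 m[φ6→K] = [7, 7, 3, 5]
r1 m[φ7→P] = [3, 6, 2, 1]
r1 m[P→φ0] = [0, 0, 0, 0]
r1 m[P→φ2] = [0, 0, 0, 0]
r1 m[P→φ7] = [0, 0, 0, 0]
r1 m[K→φ1] = [0, 0, 0, 0]
r1 m[K→φ3] = [0, 0, 0, 0]
r1 m[K→φ4] = [0, 0, 0, 0]
r1 m[K→φ6] = [0, 0, 0, 0]
r1 m[R→φ3] = [0, 0, 0, 0]
r1 m[R→φ5] = [0, 0, 0, 0]
r1 m[S→φ0] = [0, 0, 0, 0]
r1 m[S→φ1] = [0, 0, 0, 0]
r1 m[Q→φ2] = [0, 0, 0, 0]
r2 m[φ0→P] = [3, 1, 4, 1]
r2 m[φ0→S] = [1, 3, 1, 4]
r2 m[φ1→K] = [1, 1, 4, 2]
r2 m[φ1→S] = [1, 3, 1, 2]
r2 m[φ2→P] = [0, 0, 3, 1]
r2 m[φ2→Q] = [6, 0, 1, 0]
r2 m[φ3→K] = [1, 1, 0, 0]
r2 m[φ3→R] = [0, 3, 4, 0]
r2 m[φ4→K] = [3, 9, 2, 8]
r2 m[φ5→R] = [9, 3, 0, 6]
r2 m[φ6→K] = [7, 7, 3, 5]
r2 m[φ7→P] = [3, 6, 2, 1]
r2 m[P→φ0] = [3, 6, 5, 2]
r2 m[P→φ2] = [6, 7, 6, 2]
r2 m[P→φ7] = [3, 1, 7, 2]
r2 m[K→φ1] = [11, 17, 5, 13]
r2 m[K→φ3] = [11, 17, 9, 15]
r2 m[K→φ4] = [9, 9, 7, 7]
r2 m[K→φ6] = [5, 11, 6, 10]
r2 m[R→φ3] = [9, 3, 0, 6]
r2 m[R→φ5] = [0, 3, 4, 0]
r2 m[S→φ0] = [1, 3, 1, 2]
r2 m[S→φ1] = [1, 3, 1, 4]
r2 m[Q→φ2] = [0, 0, 0, 0]
r3 m[φ0→P] = [6, 2, 6, 2]
r3 m[φ0→S] = [7, 6, 3, 7]
r3 m[φ1→K] = [2, 2, 5, 4]
r3 m[φ1→S] = [9, 9, 13, 14]
r3 m[φ2→P] = [0, 0, 3, 1]
r3 m[φ2→Q] = [8, 6, 3, 7]
r3 m[φ3→K] = [5, 4, 5, 7]
r3 m[φ3→R] = [13, 14, 14, 9]
r3 m[φ4→K] = [3, 9, 2, 8]
r3 m[φ5→R] = [9, 3, 0, 6]
r3 m[φ6→K] = [7, 7, 3, 5]
r3 m[φ7→P] = [3, 6, 2, 1]
r3 m[P→φ0] = [3, 6, 5, 2]
r3 m[P→φ2] = [6, 7, 6, 2]
r3 m[P→φ7] = [3, 1, 7, 2]
r3 m[K→φ1] = [11, 17, 5, 13]
r3 m[K→φ3] = [11, 17, 9, 15]
r3 m[K→φ4] = [9, 9, 7, 7]
r3 m[K→φ6] = [5, 11, 6, 10]
r3 m[R→φ3] = [9, 3, 0, 6]
r3 m[R→φ5] = [0, 3, 4, 0]
r3 m[S→φ0] = [1, 3, 1, 2]
r3 m[S→φ1] = [1, 3, 1, 4]
r3 m[Q→φ2] = [0, 0, 0, 0]
r4 m[φ0→P] = [6, 2, 6, 2]
r4 m[φ0→S] = [7, 6, 3, 7]
r4 m[φ1→K] = [2, 2, 5, 4]
r4 m[φ1→S] = [9, 9, 13, 14]
r4 m[φ2→P] = [0, 0, 3, 1]
r4 m[φ2→Q] = [8, 6, 3, 7]
r4 m[φ3→K] = [5, 4, 5, 7]
r4 m[φ3→R] = [13, 14, 14, 9]
r4 m[φ4→K] = [3, 9, 2, 8]
r4 m[φ5→R] = [9, 3, 0, 6]
r4 m[φ6→K] = [7, 7, 3, 5]
r4 m[φ7→P] = [3, 6, 2, 1]
r4 m[P→φ0] = [3, 6, 5, 2]
r4 m[P→φ2] = [9, 8, 8, 3]
r4 m[P→φ7] = [6, 2, 9, 3]
r4 m[K→φ1] = [15, 20, 10, 20]
r4 m[K→φ3] = [12, 18, 10, 17]
r4 m[K→φ4] = [14, 13, 13, 16]
r4 m[K→φ6] = [10, 15, 12, 19]
r4 m[R→φ3] = [9, 3, 0, 6]
r4 m[R→φ5] = [13, 14, 14, 9]
r4 m[S→φ0] = [9, 9, 13, 14]
r4 m[S→φ1] = [7, 6, 3, 7]
r4 m[Q→φ2] = [0, 0, 0, 0]
r5 m[φ0→P] = [12, 10, 13, 14]
r5 m[φ0→S] = [7, 6, 3, 7]
r5 m[φ1→K] = [6, 4, 10, 9]
r5 m[φ1→S] = [14, 14, 18, 19]
r5 m[φ2→P] = [0, 0, 3, 1]
r5 m[φ2→Q] = [9, 9, 4, 8]
r5 m[φ3→K] = [5, 4, 5, 7]
r5 m[φ3→R] = [14, 15, 15, 10]
r5 m[φ4→K] = [3, 9, 2, 8]
r5 m[φ5→R] = [9, 3, 0, 6]
r5 m[φ6→K] = [7, 7, 3, 5]
r5 m[φ7→P] = [3, 6, 2, 1]
r5 m[P→φ0] = [3, 6, 5, 2]
r5 m[P→φ2] = [9, 8, 8, 3]
r5 m[P→φ7] = [6, 2, 9, 3]
r5 m[K→φ1] = [15, 20, 10, 20]
r5 m[K→φ3] = [12, 18, 10, 17]
r5 m[K→φ4] = [14, 13, 13, 16]
r5 m[K→φ6] = [10, 15, 12, 19]
r5 m[R→φ3] = [9, 3, 0, 6]
r5 m[R→φ5] = [13, 14, 14, 9]
r5 m[S→φ0] = [9, 9, 13, 14]
r5 m[S→φ1] = [7, 6, 3, 7]
r5 m[Q→φ2] = [0, 0, 0, 0]
r6 m[φ0→P] = [12, 10, 13, 14]
r6 m[φ0→S] = [7, 6, 3, 7]
r6 m[φ1→K] = [6, 4, 10, 9]
r6 m[φ1→S] = [14, 14, 18, 19]
r6 m[φ2→P] = [0, 0, 3, 1]
r6 m[φ2→Q] = [9, 9, 4, 8]
r6 m[φ3→K] = [5, 4, 5, 7]
r6 m[φ3→R] = [14, 15, 15, 10]
r6 m[φ4→K] = [3, 9, 2, 8]
r6 m[φ5→R] = [9, 3, 0, 6]
r6 m[φ6→K] = [7, 7, 3, 5]
r6 m[φ7→P] = [3, 6, 2, 1]
r6 m[P→φ0] = [3, 6, 5, 2]
r6 m[P→φ2] = [15, 16, 15, 15]
r6 m[P→φ7] = [12, 10, 16, 15]
r6 m[K→φ1] = [15, 20, 10, 20]
r6 m[K→φ3] = [16, 20, 15, 22]
r6 m[K→φ4] = [18, 15, 18, 21]
r6 m[K→φ6] = [14, 17, 17, 24]
r6 m[R→φ3] = [9, 3, 0, 6]
r6 m[R→φ5] = [14, 15, 15, 10]
r6 m[S→φ0] = [14, 14, 18, 19]
r6 m[S→φ1] = [7, 6, 3, 7]
r6 m[Q→φ2] = [0, 0, 0, 0]
r7 m[φ0→P] = [17, 15, 18, 19]
r7 m[φ0→S] = [7, 6, 3, 7]
r7 m[φ1→K] = [6, 4, 10, 9]
r7 m[φ1→S] = [14, 14, 18, 19]
r7 m[φ2→P] = [0, 0, 3, 1]
r7 m[φ2→Q] = [21, 15, 16, 16]
r7 m[φ3→K] = [5, 4, 5, 7]
r7 m[φ3→R] = [19, 19, 20, 15]
r7 m[φ4→K] = [3, 9, 2, 8]
r7 m[φ5→R] = [9, 3, 0, 6]
r7 m[φ6→K] = [7, 7, 3, 5]
r7 m[φ7→P] = [3, 6, 2, 1]
r7 m[P→φ0] = [3, 6, 5, 2]
r7 m[P→φ2] = [15, 16, 15, 15]
r7 m[P→φ7] = [12, 10, 16, 15]
r7 m[K→φ1] = [15, 20, 10, 20]
r7 m[K→φ3] = [16, 20, 15, 22]
r7 m[K→φ4] = [18, 15, 18, 21]
r7 m[K→φ6] = [14, 17, 17, 24]
r7 m[R→φ3] = [9, 3, 0, 6]
r7 m[R→φ5] = [14, 15, 15, 10]
r7 m[S→φ0] = [14, 14, 18, 19]
r7 m[S→φ1] = [7, 6, 3, 7]
r7 m[Q→φ2] = [0, 0, 0, 0]
r8 m[φ0→P] = [17, 15, 18, 19]
r8 m[φ0→S] = [7, 6, 3, 7]
r8 m[φ1→K] = [6, 4, 10, 9]
r8 m[φ1→S] = [14, 14, 18, 19]
r8 m[φ2→P] = [0, 0, 3, 1]
r8 m[φ2→Q] = [21, 15, 16, 16]
r8 m[φ3→K] = [5, 4, 5, 7]
r8 m[φ3→R] = [19, 19, 20, 15]
r8 m[φ4→K] = [3, 9, 2, 8]
r8 m[φ5→R] = [9, 3, 0, 6]
r8 m[φ6→K] = [7, 7, 3, 5]
r8 m[φ7→P] = [3, 6, 2, 1]
r8 m[P→φ0] = [3, 6, 5, 2]
r8 m[P→φ2] = [20, 21, 20, 20]
r8 m[P→φ7] = [17, 15, 21, 20]
r8 m[K→φ1] = [15, 20, 10, 20]
r8 m[K→φ3] = [16, 20, 15, 22]
r8 m[K→φ4] = [18, 15, 18, 21]
r8 m[K→φ6] = [14, 17, 17, 24]
r8 m[R→φ3] = [9, 3, 0, 6]
r8 m[R→φ5] = [19, 19, 20, 15]
r8 m[S→φ0] = [14, 14, 18, 19]
r8 m[S→φ1] = [7, 6, 3, 7]
r8 m[Q→φ2] = [0, 0, 0, 0]
r9 m[φ0→P] = [17, 15, 18, 19]
r9 m[φ0→S] = [7, 6, 3, 7]
r9 m[φ1→K] = [6, 4, 10, 9]
r9 m[φ1→S] = [14, 14, 18, 19]
r9 m[φ2→P] = [0, 0, 3, 1]
r9 m[φ2→Q] = [26, 20, 21, 21]
r9 m[φ3→K] = [5, 4, 5, 7]
r9 m[φ3→R] = [19, 19, 20, 15]
r9 m[φ4→K] = [3, 9, 2, 8]
r9 m[φ5→R] = [9, 3, 0, 6]
r9 m[φ6→K] = [7, 7, 3, 5]
r9 m[φ7→P] = [3, 6, 2, 1]
r9 m[P→φ0] = [3, 6, 5, 2]
r9 m[P→φ2] = [20, 21, 20, 20]
r9 m[P→φ7] = [17, 15, 21, 20]
r9 m[K→φ1] = [15, 20, 10, 20]
r9 m[K→φ3] = [16, 20, 15, 22]
r9 m[K→φ4] = [18, 15, 18, 21]
r9 m[K→φ6] = [14, 17, 17, 24]
r9 m[R→φ3] = [9, 3, 0, 6]
r9 m[R→φ5] = [19, 19, 20, 15]
r9 m[S→φ0] = [14, 14, 18, 19]
r9 m[S→φ1] = [7, 6, 3, 7]
r9 m[Q→φ2] = [0, 0, 0, 0]
r10 m[φ0→P] = [17, 15, 18, 19]
r10 m[φ0→S] = [7, 6, 3, 7]
r10 m[φ1→K] = [6, 4, 10, 9]
r10 m[φ1→S] = [14, 14, 18, 19]
r10 m[φ2→P] = [0, 0, 3, 1]
r10 m[φ2→Q] = [26, 20, 21, 21]
r10 m[φ3→K] = [5, 4, 5, 7]
r10 m[φ3→R] = [19, 19, 20, 15]
r10 m[φ4→K] = [3, 9, 2, 8]
r10 m[φ5→R] = [9, 3, 0, 6]
r10 m[φ6→K] = [7, 7, 3, 5]
r10 m[φ7→P] = [3, 6, 2, 1]
r10 m[P→φ0] = [3, 6, 5, 2]
r10 m[P→φ2] = [20, 21, 20, 20]
r10 m[P→φ7] = [17, 15, 21, 20]
r10 m[K→φ1] = [15, 20, 10, 20]
r10 m[K→φ3] = [16, 20, 15, 22]
r10 m[K→φ4] = [18, 15, 18, 21]
r10 m[K→φ6] = [14, 17, 17, 24]
r10 m[R→φ3] = [9, 3, 0, 6]
r10 m[R→φ5] = [19, 19, 20, 15]
r10 m[S→φ0] = [14, 14, 18, 19]
r10 m[S→φ1] = [7, 6, 3, 7]
r10 m[Q→φ2] = [0, 0, 0, 0]
fixed point reached at round 10
b[Q] = ⊗ incoming = [26, 20, 21, 21]

b[Q] = [26, 20, 21, 21]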